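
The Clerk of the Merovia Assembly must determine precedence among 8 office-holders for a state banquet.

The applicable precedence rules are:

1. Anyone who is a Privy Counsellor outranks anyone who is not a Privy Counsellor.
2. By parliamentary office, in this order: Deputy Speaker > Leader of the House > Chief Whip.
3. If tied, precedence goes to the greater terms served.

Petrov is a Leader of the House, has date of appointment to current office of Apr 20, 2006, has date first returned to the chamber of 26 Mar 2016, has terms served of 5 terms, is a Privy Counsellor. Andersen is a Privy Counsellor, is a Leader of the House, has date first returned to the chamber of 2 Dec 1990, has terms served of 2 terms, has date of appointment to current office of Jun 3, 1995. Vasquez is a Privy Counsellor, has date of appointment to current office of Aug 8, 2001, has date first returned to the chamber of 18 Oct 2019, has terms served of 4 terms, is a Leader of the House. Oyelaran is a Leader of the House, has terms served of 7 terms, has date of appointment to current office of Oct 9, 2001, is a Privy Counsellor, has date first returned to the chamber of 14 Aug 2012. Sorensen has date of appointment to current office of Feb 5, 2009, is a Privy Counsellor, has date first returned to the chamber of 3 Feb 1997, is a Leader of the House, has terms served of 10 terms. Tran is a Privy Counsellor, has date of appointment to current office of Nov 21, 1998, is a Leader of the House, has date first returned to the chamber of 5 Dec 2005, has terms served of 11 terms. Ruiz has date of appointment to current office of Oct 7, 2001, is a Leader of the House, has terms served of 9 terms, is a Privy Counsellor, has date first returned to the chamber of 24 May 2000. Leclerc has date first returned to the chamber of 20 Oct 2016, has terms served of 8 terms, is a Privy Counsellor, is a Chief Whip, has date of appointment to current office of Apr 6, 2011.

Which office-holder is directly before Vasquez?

By the first rule: Tran, Sorensen, Ruiz, Oyelaran, Petrov, Vasquez, Andersen and Leclerc (each a Privy Counsellor).
Among Tran, Sorensen, Ruiz, Oyelaran, Petrov, Vasquez, Andersen and Leclerc, by parliamentary office: Tran, Sorensen, Ruiz, Oyelaran, Petrov, Vasquez and Andersen (Leader of the House) before Leclerc (Chief Whip).
Among Tran, Sorensen, Ruiz, Oyelaran, Petrov, Vasquez and Andersen, by terms served (higher first): Tran (11 terms) before Sorensen (10 terms) before Ruiz (9 terms) before Oyelaran (7 terms) before Petrov (5 terms) before Vasquez (4 terms) before Andersen (2 terms).
Order: Tran, Sorensen, Ruiz, Oyelaran, Petrov, Vasquez, Andersen, Leclerc.

Petrov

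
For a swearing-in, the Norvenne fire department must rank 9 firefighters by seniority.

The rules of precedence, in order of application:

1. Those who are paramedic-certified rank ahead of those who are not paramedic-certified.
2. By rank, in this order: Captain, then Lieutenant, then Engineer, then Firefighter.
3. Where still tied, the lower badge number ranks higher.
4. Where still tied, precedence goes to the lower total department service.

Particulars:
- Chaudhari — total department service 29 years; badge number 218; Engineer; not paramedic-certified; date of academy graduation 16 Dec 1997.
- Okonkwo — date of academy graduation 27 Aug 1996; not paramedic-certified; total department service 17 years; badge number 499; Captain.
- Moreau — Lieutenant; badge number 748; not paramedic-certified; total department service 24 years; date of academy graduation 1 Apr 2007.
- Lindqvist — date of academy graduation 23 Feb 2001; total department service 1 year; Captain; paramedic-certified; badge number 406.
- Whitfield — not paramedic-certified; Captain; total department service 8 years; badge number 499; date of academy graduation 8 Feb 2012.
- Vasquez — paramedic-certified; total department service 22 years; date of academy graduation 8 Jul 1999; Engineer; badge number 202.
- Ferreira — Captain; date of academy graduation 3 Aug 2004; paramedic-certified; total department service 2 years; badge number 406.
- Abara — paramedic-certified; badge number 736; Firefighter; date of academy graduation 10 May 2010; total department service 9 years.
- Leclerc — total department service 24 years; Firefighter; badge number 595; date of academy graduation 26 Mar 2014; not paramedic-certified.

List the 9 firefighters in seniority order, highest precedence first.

By the first rule: Lindqvist, Ferreira, Vasquez and Abara (each paramedic-certified); then Whitfield, Okonkwo, Moreau, Chaudhari and Leclerc (each not paramedic-certified).
Among Lindqvist, Ferreira, Vasquez and Abara, by rank: Lindqvist and Ferreira (Captain) before Vasquez (Engineer) before Abara (Firefighter).
Lindqvist and Ferreira both have badge number 406, so the next rule applies.
Among Lindqvist and Ferreira, by total department service (lower first): Lindqvist (1 year) before Ferreira (2 years).
Among Whitfield, Okonkwo, Moreau, Chaudhari and Leclerc, by rank: Whitfield and Okonkwo (Captain) before Moreau (Lieutenant) before Chaudhari (Engineer) before Leclerc (Firefighter).
Whitfield and Okonkwo both have badge number 499, so the next rule applies.
Among Whitfield and Okonkwo, by total department service (lower first): Whitfield (8 years) before Okonkwo (17 years).
Full order: Lindqvist, Ferreira, Vasquez, Abara, Whitfield, Okonkwo, Moreau, Chaudhari, Leclerc.

Lindqvist, Ferreira, Vasquez, Abara, Whitfield, Okonkwo, Moreau, Chaudhari, Leclerc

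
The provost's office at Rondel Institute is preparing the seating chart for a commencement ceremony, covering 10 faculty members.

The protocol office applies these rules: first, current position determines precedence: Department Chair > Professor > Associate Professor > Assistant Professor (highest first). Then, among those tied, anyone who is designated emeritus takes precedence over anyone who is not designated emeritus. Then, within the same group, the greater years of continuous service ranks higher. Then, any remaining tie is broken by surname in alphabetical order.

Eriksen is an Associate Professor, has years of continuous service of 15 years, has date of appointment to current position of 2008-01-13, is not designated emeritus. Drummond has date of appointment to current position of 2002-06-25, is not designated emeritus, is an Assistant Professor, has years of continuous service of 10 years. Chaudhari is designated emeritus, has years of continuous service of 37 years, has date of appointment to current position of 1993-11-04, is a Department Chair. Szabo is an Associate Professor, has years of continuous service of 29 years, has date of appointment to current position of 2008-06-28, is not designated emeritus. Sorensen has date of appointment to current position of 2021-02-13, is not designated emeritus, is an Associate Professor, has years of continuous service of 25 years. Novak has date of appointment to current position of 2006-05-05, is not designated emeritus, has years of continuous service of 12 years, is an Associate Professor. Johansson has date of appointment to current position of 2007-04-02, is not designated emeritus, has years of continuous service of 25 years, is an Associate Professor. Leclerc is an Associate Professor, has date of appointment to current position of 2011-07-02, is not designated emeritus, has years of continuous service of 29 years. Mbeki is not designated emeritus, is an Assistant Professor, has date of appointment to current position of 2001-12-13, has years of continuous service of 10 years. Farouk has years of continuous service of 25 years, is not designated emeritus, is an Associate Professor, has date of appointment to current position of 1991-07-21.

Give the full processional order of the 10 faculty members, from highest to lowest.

By current position: Chaudhari (Department Chair); then Leclerc, Szabo, Farouk, Johansson, Sorensen, Eriksen and Novak (Associate Professor); then Drummond and Mbeki (Assistant Professor).
Leclerc, Szabo, Farouk, Johansson, Sorensen, Eriksen and Novak are each not designated emeritus, so the next rule applies.
Among Leclerc, Szabo, Farouk, Johansson, Sorensen, Eriksen and Novak, by years of continuous service (higher first): Leclerc and Szabo (29 years) before Farouk, Johansson and Sorensen (25 years) before Eriksen (15 years) before Novak (12 years).
Among Leclerc and Szabo, alphabetically by surname: Leclerc before Szabo.
Among Farouk, Johansson and Sorensen, alphabetically by surname: Farouk before Johansson before Sorensen.
Drummond and Mbeki are each not designated emeritus, so the next rule applies.
Drummond and Mbeki both have years of continuous service 10 years, so the next rule applies.
Among Drummond and Mbeki, alphabetically by surname: Drummond before Mbeki.
Full order: Chaudhari, Leclerc, Szabo, Farouk, Johansson, Sorensen, Eriksen, Novak, Drummond, Mbeki.

Chaudhari, Leclerc, Szabo, Farouk, Johansson, Sorensen, Eriksen, Novak, Drummond, Mbeki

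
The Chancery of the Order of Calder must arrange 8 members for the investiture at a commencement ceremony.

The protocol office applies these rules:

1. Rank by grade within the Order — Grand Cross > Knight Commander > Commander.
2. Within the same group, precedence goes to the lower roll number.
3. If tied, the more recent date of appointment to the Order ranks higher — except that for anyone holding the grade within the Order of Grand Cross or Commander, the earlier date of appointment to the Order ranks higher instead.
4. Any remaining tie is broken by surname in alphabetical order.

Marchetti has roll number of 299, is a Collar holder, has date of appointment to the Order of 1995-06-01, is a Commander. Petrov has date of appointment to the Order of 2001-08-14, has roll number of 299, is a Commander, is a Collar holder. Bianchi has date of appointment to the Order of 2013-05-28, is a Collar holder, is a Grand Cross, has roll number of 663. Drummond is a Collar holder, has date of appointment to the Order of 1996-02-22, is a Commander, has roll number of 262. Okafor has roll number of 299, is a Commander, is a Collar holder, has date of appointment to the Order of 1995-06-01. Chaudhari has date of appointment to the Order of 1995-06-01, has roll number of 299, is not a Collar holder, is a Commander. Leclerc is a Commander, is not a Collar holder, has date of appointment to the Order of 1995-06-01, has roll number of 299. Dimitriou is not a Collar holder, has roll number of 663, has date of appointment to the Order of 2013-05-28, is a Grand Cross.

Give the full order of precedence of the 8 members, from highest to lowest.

By grade within the Order: Bianchi and Dimitriou (Grand Cross); then Drummond, Chaudhari, Leclerc, Marchetti, Okafor and Petrov (Commander).
Bianchi and Dimitriou both have roll number 663, so the next rule applies.
Bianchi and Dimitriou both have date of appointment to the Order 2013-05-28, so the next rule applies.
Among Bianchi and Dimitriou, alphabetically by surname: Bianchi before Dimitriou.
Among Drummond, Chaudhari, Leclerc, Marchetti, Okafor and Petrov, by roll number (lower first): Drummond (262) before Chaudhari, Leclerc, Marchetti, Okafor and Petrov (299).
Among Chaudhari, Leclerc, Marchetti, Okafor and Petrov, by date of appointment to the Order (earlier first) (reversed rule for this group): Chaudhari, Leclerc, Marchetti and Okafor (1995-06-01) before Petrov (2001-08-14).
Among Chaudhari, Leclerc, Marchetti and Okafor, alphabetically by surname: Chaudhari before Leclerc before Marchetti before Okafor.
Full order: Bianchi, Dimitriou, Drummond, Chaudhari, Leclerc, Marchetti, Okafor, Petrov.

Bianchi, Dimitriou, Drummond, Chaudhari, Leclerc, Marchetti, Okafor, Petrov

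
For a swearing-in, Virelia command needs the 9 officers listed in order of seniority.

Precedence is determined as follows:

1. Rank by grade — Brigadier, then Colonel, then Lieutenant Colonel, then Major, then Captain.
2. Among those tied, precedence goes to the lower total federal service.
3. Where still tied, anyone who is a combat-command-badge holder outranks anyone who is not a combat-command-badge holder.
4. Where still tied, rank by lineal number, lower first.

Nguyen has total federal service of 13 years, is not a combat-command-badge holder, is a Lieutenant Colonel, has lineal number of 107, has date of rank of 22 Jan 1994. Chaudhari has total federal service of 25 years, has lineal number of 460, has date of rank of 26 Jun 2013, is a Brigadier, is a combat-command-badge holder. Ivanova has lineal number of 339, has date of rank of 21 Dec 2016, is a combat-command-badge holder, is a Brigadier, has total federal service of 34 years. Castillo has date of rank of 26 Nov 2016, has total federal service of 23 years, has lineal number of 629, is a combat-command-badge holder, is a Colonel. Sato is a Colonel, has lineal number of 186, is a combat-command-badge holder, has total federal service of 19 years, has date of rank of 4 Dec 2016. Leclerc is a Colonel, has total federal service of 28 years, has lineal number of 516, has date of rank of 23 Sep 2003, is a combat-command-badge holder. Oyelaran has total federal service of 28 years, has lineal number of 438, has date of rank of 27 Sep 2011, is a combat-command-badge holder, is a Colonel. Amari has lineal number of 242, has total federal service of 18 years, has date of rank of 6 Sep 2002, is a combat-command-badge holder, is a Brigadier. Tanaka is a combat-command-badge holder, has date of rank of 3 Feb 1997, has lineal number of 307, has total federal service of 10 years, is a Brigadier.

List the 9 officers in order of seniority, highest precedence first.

Tanaka, Amari, Chaudhari, Ivanova, Sato, Castillo, Oyelaran, Leclerc, Nguyen

By grade: Tanaka, Amari, Chaudhari and Ivanova (Brigadier); then Sato, Castillo, Oyelaran and Leclerc (Colonel); then Nguyen (Lieutenant Colonel).
Among Tanaka, Amari, Chaudhari and Ivanova, by total federal service (lower first): Tanaka (10 years) before Amari (18 years) before Chaudhari (25 years) before Ivanova (34 years).
Among Sato, Castillo, Oyelaran and Leclerc, by total federal service (lower first): Sato (19 years) before Castillo (23 years) before Oyelaran and Leclerc (28 years).
Oyelaran and Leclerc are each a combat-command-badge holder, so the next rule applies.
Among Oyelaran and Leclerc, by lineal number (lower first): Oyelaran (438) before Leclerc (516).
Full order: Tanaka, Amari, Chaudhari, Ivanova, Sato, Castillo, Oyelaran, Leclerc, Nguyen.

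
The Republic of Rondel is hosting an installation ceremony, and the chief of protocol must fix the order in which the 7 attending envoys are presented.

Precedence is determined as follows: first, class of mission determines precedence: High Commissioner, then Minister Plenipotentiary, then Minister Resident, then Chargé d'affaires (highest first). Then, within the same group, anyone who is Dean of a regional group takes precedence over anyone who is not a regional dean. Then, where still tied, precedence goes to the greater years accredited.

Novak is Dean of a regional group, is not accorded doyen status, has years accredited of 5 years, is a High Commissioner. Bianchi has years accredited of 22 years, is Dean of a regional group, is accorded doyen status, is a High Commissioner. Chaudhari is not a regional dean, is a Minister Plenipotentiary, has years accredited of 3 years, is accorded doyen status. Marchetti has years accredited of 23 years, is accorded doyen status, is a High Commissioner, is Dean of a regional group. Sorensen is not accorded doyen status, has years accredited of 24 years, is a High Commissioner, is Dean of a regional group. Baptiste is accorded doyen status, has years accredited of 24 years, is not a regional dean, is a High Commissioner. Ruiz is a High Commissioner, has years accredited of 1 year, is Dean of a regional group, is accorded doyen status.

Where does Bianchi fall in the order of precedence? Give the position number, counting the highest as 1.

By class of mission: Sorensen, Marchetti, Bianchi, Novak, Ruiz and Baptiste (High Commissioner); then Chaudhari (Minister Plenipotentiary).
Among Sorensen, Marchetti, Bianchi, Novak, Ruiz and Baptiste, Dean of a regional group before not a regional dean: Sorensen, Marchetti, Bianchi, Novak and Ruiz (Dean of a regional group) before Baptiste (not a regional dean).
Among Sorensen, Marchetti, Bianchi, Novak and Ruiz, by years accredited (higher first): Sorensen (24 years) before Marchetti (23 years) before Bianchi (22 years) before Novak (5 years) before Ruiz (1 year).
Order: Sorensen, Marchetti, Bianchi, Novak, Ruiz, Baptiste, Chaudhari. So position 3.

3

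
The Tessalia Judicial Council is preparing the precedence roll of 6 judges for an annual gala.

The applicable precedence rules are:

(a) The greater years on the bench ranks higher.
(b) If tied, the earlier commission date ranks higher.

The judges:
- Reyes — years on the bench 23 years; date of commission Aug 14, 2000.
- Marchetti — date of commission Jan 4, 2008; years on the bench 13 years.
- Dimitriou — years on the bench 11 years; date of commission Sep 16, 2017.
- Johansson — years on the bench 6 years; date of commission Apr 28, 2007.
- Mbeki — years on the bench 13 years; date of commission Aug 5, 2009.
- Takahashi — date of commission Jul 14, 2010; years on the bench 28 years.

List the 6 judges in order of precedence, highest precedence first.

By years on the bench (higher first): Takahashi (28 years); then Reyes (23 years); then Marchetti and Mbeki (both 13 years); then Dimitriou (11 years); then Johansson (6 years).
Among Marchetti and Mbeki, by date of commission (earlier first): Marchetti (Jan 4, 2008) before Mbeki (Aug 5, 2009).
Full order: Takahashi, Reyes, Marchetti, Mbeki, Dimitriou, Johansson.

Takahashi, Reyes, Marchetti, Mbeki, Dimitriou, Johansson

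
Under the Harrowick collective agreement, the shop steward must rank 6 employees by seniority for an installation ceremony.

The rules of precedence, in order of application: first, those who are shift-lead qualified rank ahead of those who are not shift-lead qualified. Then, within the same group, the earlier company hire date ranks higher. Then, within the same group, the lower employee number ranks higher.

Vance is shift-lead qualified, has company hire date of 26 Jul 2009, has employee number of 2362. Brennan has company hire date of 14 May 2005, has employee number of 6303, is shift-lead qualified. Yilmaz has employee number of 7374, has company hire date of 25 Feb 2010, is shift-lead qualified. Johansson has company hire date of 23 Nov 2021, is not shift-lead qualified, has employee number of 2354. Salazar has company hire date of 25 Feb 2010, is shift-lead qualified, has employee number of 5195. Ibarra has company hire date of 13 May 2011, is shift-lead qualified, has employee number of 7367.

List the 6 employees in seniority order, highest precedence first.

By the first rule: Brennan, Vance, Salazar, Yilmaz and Ibarra (each shift-lead qualified); then Johansson (not shift-lead qualified).
Among Brennan, Vance, Salazar, Yilmaz and Ibarra, by company hire date (earlier first): Brennan (14 May 2005) before Vance (26 Jul 2009) before Salazar and Yilmaz (25 Feb 2010) before Ibarra (13 May 2011).
Among Salazar and Yilmaz, by employee number (lower first): Salazar (5195) before Yilmaz (7374).
Full order: Brennan, Vance, Salazar, Yilmaz, Ibarra, Johansson.

Brennan, Vance, Salazar, Yilmaz, Ibarra, Johansson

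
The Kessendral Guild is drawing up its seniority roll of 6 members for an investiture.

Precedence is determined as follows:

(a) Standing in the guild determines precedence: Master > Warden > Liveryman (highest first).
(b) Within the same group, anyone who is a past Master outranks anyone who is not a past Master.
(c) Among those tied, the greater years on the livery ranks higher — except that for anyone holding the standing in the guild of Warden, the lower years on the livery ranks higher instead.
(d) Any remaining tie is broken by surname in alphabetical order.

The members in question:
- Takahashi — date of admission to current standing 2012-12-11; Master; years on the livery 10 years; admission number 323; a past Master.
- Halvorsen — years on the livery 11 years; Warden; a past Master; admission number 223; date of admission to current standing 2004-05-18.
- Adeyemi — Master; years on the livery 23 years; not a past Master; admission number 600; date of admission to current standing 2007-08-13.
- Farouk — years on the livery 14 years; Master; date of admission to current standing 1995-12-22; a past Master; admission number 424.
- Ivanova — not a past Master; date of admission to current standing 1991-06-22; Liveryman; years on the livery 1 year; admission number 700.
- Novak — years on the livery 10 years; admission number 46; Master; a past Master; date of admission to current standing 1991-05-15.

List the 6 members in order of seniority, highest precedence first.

Farouk, Novak, Takahashi, Adeyemi, Halvorsen, Ivanova

By standing in the guild: Farouk, Novak, Takahashi and Adeyemi (Master); then Halvorsen (Warden); then Ivanova (Liveryman).
Among Farouk, Novak, Takahashi and Adeyemi, a past Master before not a past Master: Farouk, Novak and Takahashi (a past Master) before Adeyemi (not a past Master).
Among Farouk, Novak and Takahashi, by years on the livery (higher first): Farouk (14 years) before Novak and Takahashi (10 years).
Among Novak and Takahashi, alphabetically by surname: Novak before Takahashi.
Full order: Farouk, Novak, Takahashi, Adeyemi, Halvorsen, Ivanova.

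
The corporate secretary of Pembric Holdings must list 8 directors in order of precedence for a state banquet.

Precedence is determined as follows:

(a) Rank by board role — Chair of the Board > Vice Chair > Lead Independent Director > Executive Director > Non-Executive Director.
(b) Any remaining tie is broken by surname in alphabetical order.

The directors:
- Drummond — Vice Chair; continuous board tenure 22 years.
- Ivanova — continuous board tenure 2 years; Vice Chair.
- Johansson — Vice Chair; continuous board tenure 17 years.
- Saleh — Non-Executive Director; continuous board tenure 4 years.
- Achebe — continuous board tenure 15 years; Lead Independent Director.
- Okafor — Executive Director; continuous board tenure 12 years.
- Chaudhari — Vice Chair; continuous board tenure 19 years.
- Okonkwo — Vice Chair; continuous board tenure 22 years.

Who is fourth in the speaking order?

By board role: Chaudhari, Drummond, Ivanova, Johansson and Okonkwo (Vice Chair); then Achebe (Lead Independent Director); then Okafor (Executive Director); then Saleh (Non-Executive Director).
Among Chaudhari, Drummond, Ivanova, Johansson and Okonkwo, alphabetically by surname: Chaudhari before Drummond before Ivanova before Johansson before Okonkwo.
Order: Chaudhari, Drummond, Ivanova, Johansson, Okonkwo, Achebe, Okafor, Saleh.

Johansson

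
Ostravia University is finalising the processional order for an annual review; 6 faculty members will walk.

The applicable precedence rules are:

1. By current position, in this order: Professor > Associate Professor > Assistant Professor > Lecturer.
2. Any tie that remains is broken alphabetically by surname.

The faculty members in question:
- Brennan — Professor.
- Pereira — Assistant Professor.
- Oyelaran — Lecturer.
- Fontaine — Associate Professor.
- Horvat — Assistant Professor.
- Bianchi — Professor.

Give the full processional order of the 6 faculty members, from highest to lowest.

Bianchi, Brennan, Fontaine, Horvat, Pereira, Oyelaran

By current position: Bianchi and Brennan (Professor); then Fontaine (Associate Professor); then Horvat and Pereira (Assistant Professor); then Oyelaran (Lecturer).
Among Bianchi and Brennan, alphabetically by surname: Bianchi before Brennan.
Among Horvat and Pereira, alphabetically by surname: Horvat before Pereira.
Full order: Bianchi, Brennan, Fontaine, Horvat, Pereira, Oyelaran.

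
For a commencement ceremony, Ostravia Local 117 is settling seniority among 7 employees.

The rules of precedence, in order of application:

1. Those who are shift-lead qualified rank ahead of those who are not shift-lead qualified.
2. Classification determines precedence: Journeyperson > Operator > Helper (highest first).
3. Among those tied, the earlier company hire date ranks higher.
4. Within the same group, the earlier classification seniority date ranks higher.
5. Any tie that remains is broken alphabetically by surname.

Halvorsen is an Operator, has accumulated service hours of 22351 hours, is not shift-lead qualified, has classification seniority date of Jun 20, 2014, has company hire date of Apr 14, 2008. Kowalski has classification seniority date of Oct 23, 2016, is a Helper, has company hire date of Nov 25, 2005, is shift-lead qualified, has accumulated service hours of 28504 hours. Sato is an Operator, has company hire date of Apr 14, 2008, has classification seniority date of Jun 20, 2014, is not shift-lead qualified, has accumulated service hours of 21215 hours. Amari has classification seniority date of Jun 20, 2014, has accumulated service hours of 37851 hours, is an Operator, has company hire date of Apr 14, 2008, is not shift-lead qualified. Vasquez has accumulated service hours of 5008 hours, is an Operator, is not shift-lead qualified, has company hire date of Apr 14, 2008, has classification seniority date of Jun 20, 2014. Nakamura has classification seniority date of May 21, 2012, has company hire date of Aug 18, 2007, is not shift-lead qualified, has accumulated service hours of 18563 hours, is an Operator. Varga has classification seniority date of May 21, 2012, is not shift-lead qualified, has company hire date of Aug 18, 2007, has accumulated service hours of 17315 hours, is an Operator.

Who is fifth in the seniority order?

By the first rule: Kowalski (shift-lead qualified); then Nakamura, Varga, Amari, Halvorsen, Sato and Vasquez (each not shift-lead qualified).
Nakamura, Varga, Amari, Halvorsen, Sato and Vasquez are each Operator, so the next rule applies.
Among Nakamura, Varga, Amari, Halvorsen, Sato and Vasquez, by company hire date (earlier first): Nakamura and Varga (Aug 18, 2007) before Amari, Halvorsen, Sato and Vasquez (Apr 14, 2008).
Nakamura and Varga both have classification seniority date May 21, 2012, so the next rule applies.
Among Nakamura and Varga, alphabetically by surname: Nakamura before Varga.
Amari, Halvorsen, Sato and Vasquez all have classification seniority date Jun 20, 2014, so the next rule applies.
Among Amari, Halvorsen, Sato and Vasquez, alphabetically by surname: Amari before Halvorsen before Sato before Vasquez.
Order: Kowalski, Nakamura, Varga, Amari, Halvorsen, Sato, Vasquez.

Halvorsen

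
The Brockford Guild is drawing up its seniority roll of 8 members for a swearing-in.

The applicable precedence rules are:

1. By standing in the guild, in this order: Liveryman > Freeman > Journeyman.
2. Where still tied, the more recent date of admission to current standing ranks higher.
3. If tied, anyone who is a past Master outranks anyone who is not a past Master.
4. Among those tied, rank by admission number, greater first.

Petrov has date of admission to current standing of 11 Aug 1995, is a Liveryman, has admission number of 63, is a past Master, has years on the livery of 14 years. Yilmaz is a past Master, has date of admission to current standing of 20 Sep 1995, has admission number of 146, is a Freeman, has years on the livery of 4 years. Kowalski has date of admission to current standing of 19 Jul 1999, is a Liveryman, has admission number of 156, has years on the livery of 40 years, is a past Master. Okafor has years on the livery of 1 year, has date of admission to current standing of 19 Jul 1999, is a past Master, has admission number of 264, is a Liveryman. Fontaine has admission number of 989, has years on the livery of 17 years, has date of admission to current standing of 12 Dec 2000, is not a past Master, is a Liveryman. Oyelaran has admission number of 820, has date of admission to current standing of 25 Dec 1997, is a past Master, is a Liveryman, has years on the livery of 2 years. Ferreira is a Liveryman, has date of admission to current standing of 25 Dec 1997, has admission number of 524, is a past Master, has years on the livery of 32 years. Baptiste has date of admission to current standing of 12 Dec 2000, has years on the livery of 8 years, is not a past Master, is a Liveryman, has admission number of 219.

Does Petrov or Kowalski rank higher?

By standing in the guild: Fontaine, Baptiste, Okafor, Kowalski, Oyelaran, Ferreira and Petrov (Liveryman); then Yilmaz (Freeman).
Among Fontaine, Baptiste, Okafor, Kowalski, Oyelaran, Ferreira and Petrov, by date of admission to current standing (later first): Fontaine and Baptiste (12 Dec 2000) before Okafor and Kowalski (19 Jul 1999) before Oyelaran and Ferreira (25 Dec 1997) before Petrov (11 Aug 1995).
Fontaine and Baptiste are each not a past Master, so the next rule applies.
Among Fontaine and Baptiste, by admission number (higher first): Fontaine (989) before Baptiste (219).
Okafor and Kowalski are each a past Master, so the next rule applies.
Among Okafor and Kowalski, by admission number (higher first): Okafor (264) before Kowalski (156).
Oyelaran and Ferreira are each a past Master, so the next rule applies.
Among Oyelaran and Ferreira, by admission number (higher first): Oyelaran (820) before Ferreira (524).
So Kowalski takes precedence.

Kowalski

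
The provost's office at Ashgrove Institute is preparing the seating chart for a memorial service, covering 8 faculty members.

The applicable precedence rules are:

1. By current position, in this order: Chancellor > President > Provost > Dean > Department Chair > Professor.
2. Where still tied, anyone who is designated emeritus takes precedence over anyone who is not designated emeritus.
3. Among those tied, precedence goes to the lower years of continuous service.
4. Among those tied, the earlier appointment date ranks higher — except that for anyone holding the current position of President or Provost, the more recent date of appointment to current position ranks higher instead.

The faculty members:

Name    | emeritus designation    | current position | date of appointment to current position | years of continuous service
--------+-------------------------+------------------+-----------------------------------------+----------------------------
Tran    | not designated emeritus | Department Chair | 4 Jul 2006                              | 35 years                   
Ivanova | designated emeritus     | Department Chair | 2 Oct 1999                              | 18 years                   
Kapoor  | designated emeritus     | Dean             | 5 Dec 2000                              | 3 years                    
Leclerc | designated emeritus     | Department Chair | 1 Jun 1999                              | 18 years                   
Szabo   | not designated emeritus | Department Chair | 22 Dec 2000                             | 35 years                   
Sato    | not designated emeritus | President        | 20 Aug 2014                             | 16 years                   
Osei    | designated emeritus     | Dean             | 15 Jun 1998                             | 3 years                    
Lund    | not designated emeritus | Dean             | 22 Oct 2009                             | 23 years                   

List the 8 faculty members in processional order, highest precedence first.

Sato, Osei, Kapoor, Lund, Leclerc, Ivanova, Szabo, Tran

By current position: Sato (President); then Osei, Kapoor and Lund (Dean); then Leclerc, Ivanova, Szabo and Tran (Department Chair).
Among Osei, Kapoor and Lund, designated emeritus before not designated emeritus: Osei and Kapoor (designated emeritus) before Lund (not designated emeritus).
Osei and Kapoor both have years of continuous service 3 years, so the next rule applies.
Among Osei and Kapoor, by date of appointment to current position (earlier first): Osei (15 Jun 1998) before Kapoor (5 Dec 2000).
Among Leclerc, Ivanova, Szabo and Tran, designated emeritus before not designated emeritus: Leclerc and Ivanova (designated emeritus) before Szabo and Tran (not designated emeritus).
Leclerc and Ivanova both have years of continuous service 18 years, so the next rule applies.
Among Leclerc and Ivanova, by date of appointment to current position (earlier first): Leclerc (1 Jun 1999) before Ivanova (2 Oct 1999).
Szabo and Tran both have years of continuous service 35 years, so the next rule applies.
Among Szabo and Tran, by date of appointment to current position (earlier first): Szabo (22 Dec 2000) before Tran (4 Jul 2006).
Full order: Sato, Osei, Kapoor, Lund, Leclerc, Ivanova, Szabo, Tran.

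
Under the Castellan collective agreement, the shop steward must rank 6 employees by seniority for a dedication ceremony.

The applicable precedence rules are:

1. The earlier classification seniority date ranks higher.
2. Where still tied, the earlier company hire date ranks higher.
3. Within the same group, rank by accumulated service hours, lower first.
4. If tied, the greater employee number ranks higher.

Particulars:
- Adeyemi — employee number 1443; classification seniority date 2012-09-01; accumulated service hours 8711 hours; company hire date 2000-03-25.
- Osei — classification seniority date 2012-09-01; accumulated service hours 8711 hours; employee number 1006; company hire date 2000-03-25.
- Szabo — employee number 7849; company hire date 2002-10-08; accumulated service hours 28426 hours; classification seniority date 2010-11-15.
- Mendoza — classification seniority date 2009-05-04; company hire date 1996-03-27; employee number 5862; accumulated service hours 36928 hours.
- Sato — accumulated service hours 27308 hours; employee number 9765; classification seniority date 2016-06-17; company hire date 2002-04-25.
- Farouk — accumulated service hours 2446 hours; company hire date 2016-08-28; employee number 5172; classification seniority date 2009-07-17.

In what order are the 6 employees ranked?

By classification seniority date (earlier first): Mendoza (2009-05-04); then Farouk (2009-07-17); then Szabo (2010-11-15); then Adeyemi and Osei (both 2012-09-01); then Sato (2016-06-17).
Adeyemi and Osei both have company hire date 2000-03-25, so the next rule applies.
Adeyemi and Osei both have accumulated service hours 8711 hours, so the next rule applies.
Among Adeyemi and Osei, by employee number (higher first): Adeyemi (1443) before Osei (1006).
Full order: Mendoza, Farouk, Szabo, Adeyemi, Osei, Sato.

Mendoza, Farouk, Szabo, Adeyemi, Osei, Sato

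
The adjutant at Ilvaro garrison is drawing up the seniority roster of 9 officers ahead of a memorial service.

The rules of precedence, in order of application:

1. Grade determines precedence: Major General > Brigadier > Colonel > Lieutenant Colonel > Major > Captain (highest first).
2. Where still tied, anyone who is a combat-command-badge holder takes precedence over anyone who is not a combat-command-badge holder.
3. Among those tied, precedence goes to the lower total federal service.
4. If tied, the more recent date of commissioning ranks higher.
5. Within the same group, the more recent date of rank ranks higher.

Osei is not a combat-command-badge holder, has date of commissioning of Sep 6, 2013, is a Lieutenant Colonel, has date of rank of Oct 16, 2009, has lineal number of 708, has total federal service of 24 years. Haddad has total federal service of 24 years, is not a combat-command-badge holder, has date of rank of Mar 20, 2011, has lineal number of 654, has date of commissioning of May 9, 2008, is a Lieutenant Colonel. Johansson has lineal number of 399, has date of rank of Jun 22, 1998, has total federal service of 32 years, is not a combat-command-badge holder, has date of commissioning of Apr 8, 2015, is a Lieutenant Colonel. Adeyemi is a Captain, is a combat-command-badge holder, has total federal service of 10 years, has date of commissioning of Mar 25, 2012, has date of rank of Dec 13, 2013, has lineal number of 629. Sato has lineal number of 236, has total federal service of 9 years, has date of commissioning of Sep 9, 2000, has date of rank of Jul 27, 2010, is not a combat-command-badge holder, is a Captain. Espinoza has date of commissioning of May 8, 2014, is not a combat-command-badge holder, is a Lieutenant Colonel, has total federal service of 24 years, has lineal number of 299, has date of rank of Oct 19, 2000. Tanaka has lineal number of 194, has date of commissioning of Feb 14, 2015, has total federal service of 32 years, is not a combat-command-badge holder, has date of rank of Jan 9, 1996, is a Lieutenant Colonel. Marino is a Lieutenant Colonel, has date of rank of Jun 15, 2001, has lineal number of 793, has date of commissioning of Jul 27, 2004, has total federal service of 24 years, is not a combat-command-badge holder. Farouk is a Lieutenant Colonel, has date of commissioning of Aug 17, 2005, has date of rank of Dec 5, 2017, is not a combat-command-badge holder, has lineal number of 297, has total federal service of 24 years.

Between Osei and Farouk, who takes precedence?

Osei

By grade: Espinoza, Osei, Haddad, Farouk, Marino, Johansson and Tanaka (Lieutenant Colonel); then Adeyemi and Sato (Captain).
Espinoza, Osei, Haddad, Farouk, Marino, Johansson and Tanaka are each not a combat-command-badge holder, so the next rule applies.
Among Espinoza, Osei, Haddad, Farouk, Marino, Johansson and Tanaka, by total federal service (lower first): Espinoza, Osei, Haddad, Farouk and Marino (24 years) before Johansson and Tanaka (32 years).
Among Espinoza, Osei, Haddad, Farouk and Marino, by date of commissioning (later first): Espinoza (May 8, 2014) before Osei (Sep 6, 2013) before Haddad (May 9, 2008) before Farouk (Aug 17, 2005) before Marino (Jul 27, 2004).
Among Johansson and Tanaka, by date of commissioning (later first): Johansson (Apr 8, 2015) before Tanaka (Feb 14, 2015).
Among Adeyemi and Sato, a combat-command-badge holder before not a combat-command-badge holder: Adeyemi (a combat-command-badge holder) before Sato (not a combat-command-badge holder).
So Osei takes precedence.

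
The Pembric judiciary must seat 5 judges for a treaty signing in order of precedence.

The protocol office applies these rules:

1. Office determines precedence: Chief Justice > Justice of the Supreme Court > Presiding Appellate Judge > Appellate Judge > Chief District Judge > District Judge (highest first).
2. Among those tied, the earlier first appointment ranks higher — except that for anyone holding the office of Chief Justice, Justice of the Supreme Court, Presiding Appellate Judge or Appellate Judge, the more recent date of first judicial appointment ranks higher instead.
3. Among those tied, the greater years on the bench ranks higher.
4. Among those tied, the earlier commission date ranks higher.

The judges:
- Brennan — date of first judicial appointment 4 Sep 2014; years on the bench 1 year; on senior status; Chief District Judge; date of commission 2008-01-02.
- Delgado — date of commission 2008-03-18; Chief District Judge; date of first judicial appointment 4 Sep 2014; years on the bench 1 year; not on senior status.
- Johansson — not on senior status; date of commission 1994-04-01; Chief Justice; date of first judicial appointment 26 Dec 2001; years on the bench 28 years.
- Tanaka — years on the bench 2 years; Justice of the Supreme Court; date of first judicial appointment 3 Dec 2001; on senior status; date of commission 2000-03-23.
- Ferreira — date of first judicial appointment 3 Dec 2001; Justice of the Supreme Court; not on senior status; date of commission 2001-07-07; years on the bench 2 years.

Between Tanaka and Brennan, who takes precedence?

By office: Johansson (Chief Justice); then Tanaka and Ferreira (Justice of the Supreme Court); then Brennan and Delgado (Chief District Judge).
Tanaka and Ferreira both have date of first judicial appointment 3 Dec 2001, so the next rule applies.
Tanaka and Ferreira both have years on the bench 2 years, so the next rule applies.
Among Tanaka and Ferreira, by date of commission (earlier first): Tanaka (2000-03-23) before Ferreira (2001-07-07).
Brennan and Delgado both have date of first judicial appointment 4 Sep 2014, so the next rule applies.
Brennan and Delgado both have years on the bench 1 year, so the next rule applies.
Among Brennan and Delgado, by date of commission (earlier first): Brennan (2008-01-02) before Delgado (2008-03-18).
So Tanaka takes precedence.

Tanaka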